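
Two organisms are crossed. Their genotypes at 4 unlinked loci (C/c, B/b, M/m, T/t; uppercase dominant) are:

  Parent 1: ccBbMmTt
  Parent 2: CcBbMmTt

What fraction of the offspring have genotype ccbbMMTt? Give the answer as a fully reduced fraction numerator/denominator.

P(ccbbMMTt) = 1/64

ccBbMmTt gametes: cBMT×2, cBMt×2, cBmT×2, cBmt×2, cbMT×2, cbMt×2, cbmT×2, cbmt×2
CcBbMmTt gametes: CBMT×1, CBMt×1, CBmT×1, CBmt×1, CbMT×1, CbMt×1, CbmT×1, Cbmt×1, cBMT×1, cBMt×1, cBmT×1, cBmt×1, cbMT×1, cbMt×1, cbmT×1, cbmt×1
ccBbMmTt×CcBbMmTt grid (16·16=256): CcBBMMTT=2 CcBBMMTt=4 CcBBMMtt=2 CcBBMmTT=4 CcBBMmTt=8 CcBBMmtt=4 CcBBmmTT=2 CcBBmmTt=4 CcBBmmtt=2 CcBbMMTT=4 CcBbMMTt=8 CcBbMMtt=4 CcBbMmTT=8 CcBbMmTt=16 CcBbMmtt=8 CcBbmmTT=4 CcBbmmTt=8 CcBbmmtt=4 CcbbMMTT=2 CcbbMMTt=4 CcbbMMtt=2 CcbbMmTT=4 CcbbMmTt=8 CcbbMmtt=4 CcbbmmTT=2 CcbbmmTt=4 Ccbbmmtt=2 ccBBMMTT=2 ccBBMMTt=4 ccBBMMtt=2 ccBBMmTT=4 ccBBMmTt=8 ccBBMmtt=4 ccBBmmTT=2 ccBBmmTt=4 ccBBmmtt=2 ccBbMMTT=4 ccBbMMTt=8 ccBbMMtt=4 ccBbMmTT=8 ccBbMmTt=16 ccBbMmtt=8 ccBbmmTT=4 ccBbmmTt=8 ccBbmmtt=4 ccbbMMTT=2 ccbbMMTt=4 ccbbMMtt=2 ccbbMmTT=4 ccbbMmTt=8 ccbbMmtt=4 ccbbmmTT=2 ccbbmmTt=4 ccbbmmtt=2
ccbbMMTt hits 4/256; gcd=4; 4÷4/256÷4 = 1/64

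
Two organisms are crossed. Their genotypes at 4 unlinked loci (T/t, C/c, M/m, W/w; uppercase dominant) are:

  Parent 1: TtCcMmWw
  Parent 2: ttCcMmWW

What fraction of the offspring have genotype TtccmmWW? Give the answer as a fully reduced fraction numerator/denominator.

P(TtccmmWW) = 1/64

TtCcMmWw gametes: TCMW×1, TCMw×1, TCmW×1, TCmw×1, TcMW×1, TcMw×1, TcmW×1, Tcmw×1, tCMW×1, tCMw×1, tCmW×1, tCmw×1, tcMW×1, tcMw×1, tcmW×1, tcmw×1
ttCcMmWW gametes: tCMW×4, tCmW×4, tcMW×4, tcmW×4
TtCcMmWw×ttCcMmWW grid (16·16=256): TtCCMMWW=4 TtCCMMWw=4 TtCCMmWW=8 TtCCMmWw=8 TtCCmmWW=4 TtCCmmWw=4 TtCcMMWW=8 TtCcMMWw=8 TtCcMmWW=16 TtCcMmWw=16 TtCcmmWW=8 TtCcmmWw=8 TtccMMWW=4 TtccMMWw=4 TtccMmWW=8 TtccMmWw=8 TtccmmWW=4 TtccmmWw=4 ttCCMMWW=4 ttCCMMWw=4 ttCCMmWW=8 ttCCMmWw=8 ttCCmmWW=4 ttCCmmWw=4 ttCcMMWW=8 ttCcMMWw=8 ttCcMmWW=16 ttCcMmWw=16 ttCcmmWW=8 ttCcmmWw=8 ttccMMWW=4 ttccMMWw=4 ttccMmWW=8 ttccMmWw=8 ttccmmWW=4 ttccmmWw=4
TtccmmWW hits 4/256; gcd=4; 4÷4/256÷4 = 1/64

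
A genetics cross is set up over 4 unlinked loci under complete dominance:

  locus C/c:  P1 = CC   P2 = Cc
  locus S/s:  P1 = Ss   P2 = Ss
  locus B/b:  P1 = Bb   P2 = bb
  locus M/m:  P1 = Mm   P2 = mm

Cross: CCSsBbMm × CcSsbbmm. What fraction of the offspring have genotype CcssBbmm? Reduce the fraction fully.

CCSsBbMm gametes: CSBM×2, CSBm×2, CSbM×2, CSbm×2, CsBM×2, CsBm×2, CsbM×2, Csbm×2
CcSsbbmm gametes: CSbm×4, Csbm×4, cSbm×4, csbm×4
CCSsBbMm×CcSsbbmm grid (16·16=256): CCSSBbMm=8 CCSSBbmm=8 CCSSbbMm=8 CCSSbbmm=8 CCSsBbMm=16 CCSsBbmm=16 CCSsbbMm=16 CCSsbbmm=16 CCssBbMm=8 CCssBbmm=8 CCssbbMm=8 CCssbbmm=8 CcSSBbMm=8 CcSSBbmm=8 CcSSbbMm=8 CcSSbbmm=8 CcSsBbMm=16 CcSsBbmm=16 CcSsbbMm=16 CcSsbbmm=16 CcssBbMm=8 CcssBbmm=8 CcssbbMm=8 Ccssbbmm=8
CcssBbmm hits 8/256; gcd=8; 8÷8/256÷8 = 1/32

P(CcssBbmm) = 1/32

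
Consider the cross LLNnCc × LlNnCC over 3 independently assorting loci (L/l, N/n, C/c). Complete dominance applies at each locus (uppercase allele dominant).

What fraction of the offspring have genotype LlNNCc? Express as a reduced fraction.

P(LlNNCc) = 1/16

LLNnCc gametes: LNC×2, LNc×2, LnC×2, Lnc×2
LlNnCC gametes: LNC×2, LnC×2, lNC×2, lnC×2
LLNnCc×LlNnCC grid (8·8=64): LLNNCC=4 LLNNCc=4 LLNnCC=8 LLNnCc=8 LLnnCC=4 LLnnCc=4 LlNNCC=4 LlNNCc=4 LlNnCC=8 LlNnCc=8 LlnnCC=4 LlnnCc=4
LlNNCc hits 4/64; gcd=4; 4÷4/64÷4 = 1/16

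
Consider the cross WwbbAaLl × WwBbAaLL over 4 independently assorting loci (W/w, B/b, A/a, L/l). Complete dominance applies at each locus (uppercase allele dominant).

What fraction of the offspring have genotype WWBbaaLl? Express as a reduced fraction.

P(WWBbaaLl) = 1/64

WwbbAaLl gametes: WbAL×2, WbAl×2, WbaL×2, Wbal×2, wbAL×2, wbAl×2, wbaL×2, wbal×2
WwBbAaLL gametes: WBAL×2, WBaL×2, WbAL×2, WbaL×2, wBAL×2, wBaL×2, wbAL×2, wbaL×2
WwbbAaLl×WwBbAaLL grid (16·16=256): WWBbAALL=4 WWBbAALl=4 WWBbAaLL=8 WWBbAaLl=8 WWBbaaLL=4 WWBbaaLl=4 WWbbAALL=4 WWbbAALl=4 WWbbAaLL=8 WWbbAaLl=8 WWbbaaLL=4 WWbbaaLl=4 WwBbAALL=8 WwBbAALl=8 WwBbAaLL=16 WwBbAaLl=16 WwBbaaLL=8 WwBbaaLl=8 WwbbAALL=8 WwbbAALl=8 WwbbAaLL=16 WwbbAaLl=16 WwbbaaLL=8 WwbbaaLl=8 wwBbAALL=4 wwBbAALl=4 wwBbAaLL=8 wwBbAaLl=8 wwBbaaLL=4 wwBbaaLl=4 wwbbAALL=4 wwbbAALl=4 wwbbAaLL=8 wwbbAaLl=8 wwbbaaLL=4 wwbbaaLl=4
WWBbaaLl hits 4/256; gcd=4; 4÷4/256÷4 = 1/64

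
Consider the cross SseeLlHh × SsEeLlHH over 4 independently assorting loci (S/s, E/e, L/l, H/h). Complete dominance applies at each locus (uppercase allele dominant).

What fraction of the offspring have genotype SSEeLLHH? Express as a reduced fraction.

P(SSEeLLHH) = 1/64

SseeLlHh gametes: SeLH×2, SeLh×2, SelH×2, Selh×2, seLH×2, seLh×2, selH×2, selh×2
SsEeLlHH gametes: SELH×2, SElH×2, SeLH×2, SelH×2, sELH×2, sElH×2, seLH×2, selH×2
SseeLlHh×SsEeLlHH grid (16·16=256): SSEeLLHH=4 SSEeLLHh=4 SSEeLlHH=8 SSEeLlHh=8 SSEellHH=4 SSEellHh=4 SSeeLLHH=4 SSeeLLHh=4 SSeeLlHH=8 SSeeLlHh=8 SSeellHH=4 SSeellHh=4 SsEeLLHH=8 SsEeLLHh=8 SsEeLlHH=16 SsEeLlHh=16 SsEellHH=8 SsEellHh=8 SseeLLHH=8 SseeLLHh=8 SseeLlHH=16 SseeLlHh=16 SseellHH=8 SseellHh=8 ssEeLLHH=4 ssEeLLHh=4 ssEeLlHH=8 ssEeLlHh=8 ssEellHH=4 ssEellHh=4 sseeLLHH=4 sseeLLHh=4 sseeLlHH=8 sseeLlHh=8 sseellHH=4 sseellHh=4
SSEeLLHH hits 4/256; gcd=4; 4÷4/256÷4 = 1/64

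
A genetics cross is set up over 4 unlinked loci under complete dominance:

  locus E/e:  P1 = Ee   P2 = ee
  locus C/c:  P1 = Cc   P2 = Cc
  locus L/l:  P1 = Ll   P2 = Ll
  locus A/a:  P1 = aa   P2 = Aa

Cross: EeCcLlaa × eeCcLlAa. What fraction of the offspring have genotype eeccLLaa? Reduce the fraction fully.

P(eeccLLaa) = 1/64

EeCcLlaa gametes: ECLa×2, ECla×2, EcLa×2, Ecla×2, eCLa×2, eCla×2, ecLa×2, ecla×2
eeCcLlAa gametes: eCLA×2, eCLa×2, eClA×2, eCla×2, ecLA×2, ecLa×2, eclA×2, ecla×2
EeCcLlaa×eeCcLlAa grid (16·16=256): EeCCLLAa=4 EeCCLLaa=4 EeCCLlAa=8 EeCCLlaa=8 EeCCllAa=4 EeCCllaa=4 EeCcLLAa=8 EeCcLLaa=8 EeCcLlAa=16 EeCcLlaa=16 EeCcllAa=8 EeCcllaa=8 EeccLLAa=4 EeccLLaa=4 EeccLlAa=8 EeccLlaa=8 EeccllAa=4 Eeccllaa=4 eeCCLLAa=4 eeCCLLaa=4 eeCCLlAa=8 eeCCLlaa=8 eeCCllAa=4 eeCCllaa=4 eeCcLLAa=8 eeCcLLaa=8 eeCcLlAa=16 eeCcLlaa=16 eeCcllAa=8 eeCcllaa=8 eeccLLAa=4 eeccLLaa=4 eeccLlAa=8 eeccLlaa=8 eeccllAa=4 eeccllaa=4
eeccLLaa hits 4/256; gcd=4; 4÷4/256÷4 = 1/64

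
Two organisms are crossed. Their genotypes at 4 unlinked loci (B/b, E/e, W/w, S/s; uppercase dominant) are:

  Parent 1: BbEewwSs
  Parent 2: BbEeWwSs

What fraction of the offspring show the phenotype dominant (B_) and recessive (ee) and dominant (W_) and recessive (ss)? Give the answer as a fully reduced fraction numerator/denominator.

P(B_ ee W_ ss) = 3/128

BbEewwSs gametes: BEwS×2, BEws×2, BewS×2, Bews×2, bEwS×2, bEws×2, bewS×2, bews×2
BbEeWwSs gametes: BEWS×1, BEWs×1, BEwS×1, BEws×1, BeWS×1, BeWs×1, BewS×1, Bews×1, bEWS×1, bEWs×1, bEwS×1, bEws×1, beWS×1, beWs×1, bewS×1, bews×1
BbEewwSs×BbEeWwSs grid (16·16=256): BBEEWwSS=2 BBEEWwSs=4 BBEEWwss=2 BBEEwwSS=2 BBEEwwSs=4 BBEEwwss=2 BBEeWwSS=4 BBEeWwSs=8 BBEeWwss=4 BBEewwSS=4 BBEewwSs=8 BBEewwss=4 BBeeWwSS=2 BBeeWwSs=4 BBeeWwss=2 BBeewwSS=2 BBeewwSs=4 BBeewwss=2 BbEEWwSS=4 BbEEWwSs=8 BbEEWwss=4 BbEEwwSS=4 BbEEwwSs=8 BbEEwwss=4 BbEeWwSS=8 BbEeWwSs=16 BbEeWwss=8 BbEewwSS=8 BbEewwSs=16 BbEewwss=8 BbeeWwSS=4 BbeeWwSs=8 BbeeWwss=4 BbeewwSS=4 BbeewwSs=8 Bbeewwss=4 bbEEWwSS=2 bbEEWwSs=4 bbEEWwss=2 bbEEwwSS=2 bbEEwwSs=4 bbEEwwss=2 bbEeWwSS=4 bbEeWwSs=8 bbEeWwss=4 bbEewwSS=4 bbEewwSs=8 bbEewwss=4 bbeeWwSS=2 bbeeWwSs=4 bbeeWwss=2 bbeewwSS=2 bbeewwSs=4 bbeewwss=2
B_ ee W_ ss hits 6/256; gcd=2; 6÷2/256÷2 = 3/128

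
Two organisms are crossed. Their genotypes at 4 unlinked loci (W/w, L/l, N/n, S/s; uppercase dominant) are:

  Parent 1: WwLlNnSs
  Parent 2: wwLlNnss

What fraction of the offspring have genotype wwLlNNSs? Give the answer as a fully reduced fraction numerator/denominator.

P(wwLlNNSs) = 1/32

WwLlNnSs gametes: WLNS×1, WLNs×1, WLnS×1, WLns×1, WlNS×1, WlNs×1, WlnS×1, Wlns×1, wLNS×1, wLNs×1, wLnS×1, wLns×1, wlNS×1, wlNs×1, wlnS×1, wlns×1
wwLlNnss gametes: wLNs×4, wLns×4, wlNs×4, wlns×4
WwLlNnSs×wwLlNnss grid (16·16=256): WwLLNNSs=4 WwLLNNss=4 WwLLNnSs=8 WwLLNnss=8 WwLLnnSs=4 WwLLnnss=4 WwLlNNSs=8 WwLlNNss=8 WwLlNnSs=16 WwLlNnss=16 WwLlnnSs=8 WwLlnnss=8 WwllNNSs=4 WwllNNss=4 WwllNnSs=8 WwllNnss=8 WwllnnSs=4 Wwllnnss=4 wwLLNNSs=4 wwLLNNss=4 wwLLNnSs=8 wwLLNnss=8 wwLLnnSs=4 wwLLnnss=4 wwLlNNSs=8 wwLlNNss=8 wwLlNnSs=16 wwLlNnss=16 wwLlnnSs=8 wwLlnnss=8 wwllNNSs=4 wwllNNss=4 wwllNnSs=8 wwllNnss=8 wwllnnSs=4 wwllnnss=4
wwLlNNSs hits 8/256; gcd=8; 8÷8/256÷8 = 1/32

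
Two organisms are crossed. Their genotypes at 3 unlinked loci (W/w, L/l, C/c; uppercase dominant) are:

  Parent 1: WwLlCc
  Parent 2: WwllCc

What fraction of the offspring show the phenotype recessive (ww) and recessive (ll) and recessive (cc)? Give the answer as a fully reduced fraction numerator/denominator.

WwLlCc gametes: WLC×1, WLc×1, WlC×1, Wlc×1, wLC×1, wLc×1, wlC×1, wlc×1
WwllCc gametes: WlC×2, Wlc×2, wlC×2, wlc×2
WwLlCc×WwllCc grid (8·8=64): WWLlCC=2 WWLlCc=4 WWLlcc=2 WWllCC=2 WWllCc=4 WWllcc=2 WwLlCC=4 WwLlCc=8 WwLlcc=4 WwllCC=4 WwllCc=8 Wwllcc=4 wwLlCC=2 wwLlCc=4 wwLlcc=2 wwllCC=2 wwllCc=4 wwllcc=2
ww ll cc hits 2/64; gcd=2; 2÷2/64÷2 = 1/32

P(ww ll cc) = 1/32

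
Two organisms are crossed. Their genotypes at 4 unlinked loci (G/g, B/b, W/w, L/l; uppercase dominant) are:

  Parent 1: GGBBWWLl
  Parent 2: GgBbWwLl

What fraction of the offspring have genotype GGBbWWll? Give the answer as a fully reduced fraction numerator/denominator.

P(GGBbWWll) = 1/32

GGBBWWLl gametes: GBWL×8, GBWl×8
GgBbWwLl gametes: GBWL×1, GBWl×1, GBwL×1, GBwl×1, GbWL×1, GbWl×1, GbwL×1, Gbwl×1, gBWL×1, gBWl×1, gBwL×1, gBwl×1, gbWL×1, gbWl×1, gbwL×1, gbwl×1
GGBBWWLl×GgBbWwLl grid (16·16=256): GGBBWWLL=8 GGBBWWLl=16 GGBBWWll=8 GGBBWwLL=8 GGBBWwLl=16 GGBBWwll=8 GGBbWWLL=8 GGBbWWLl=16 GGBbWWll=8 GGBbWwLL=8 GGBbWwLl=16 GGBbWwll=8 GgBBWWLL=8 GgBBWWLl=16 GgBBWWll=8 GgBBWwLL=8 GgBBWwLl=16 GgBBWwll=8 GgBbWWLL=8 GgBbWWLl=16 GgBbWWll=8 GgBbWwLL=8 GgBbWwLl=16 GgBbWwll=8
GGBbWWll hits 8/256; gcd=8; 8÷8/256÷8 = 1/32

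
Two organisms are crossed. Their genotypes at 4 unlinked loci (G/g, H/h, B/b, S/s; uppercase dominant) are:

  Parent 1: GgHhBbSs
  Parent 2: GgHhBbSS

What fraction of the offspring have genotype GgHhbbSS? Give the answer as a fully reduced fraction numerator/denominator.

GgHhBbSs gametes: GHBS×1, GHBs×1, GHbS×1, GHbs×1, GhBS×1, GhBs×1, GhbS×1, Ghbs×1, gHBS×1, gHBs×1, gHbS×1, gHbs×1, ghBS×1, ghBs×1, ghbS×1, ghbs×1
GgHhBbSS gametes: GHBS×2, GHbS×2, GhBS×2, GhbS×2, gHBS×2, gHbS×2, ghBS×2, ghbS×2
GgHhBbSs×GgHhBbSS grid (16·16=256): GGHHBBSS=2 GGHHBBSs=2 GGHHBbSS=4 GGHHBbSs=4 GGHHbbSS=2 GGHHbbSs=2 GGHhBBSS=4 GGHhBBSs=4 GGHhBbSS=8 GGHhBbSs=8 GGHhbbSS=4 GGHhbbSs=4 GGhhBBSS=2 GGhhBBSs=2 GGhhBbSS=4 GGhhBbSs=4 GGhhbbSS=2 GGhhbbSs=2 GgHHBBSS=4 GgHHBBSs=4 GgHHBbSS=8 GgHHBbSs=8 GgHHbbSS=4 GgHHbbSs=4 GgHhBBSS=8 GgHhBBSs=8 GgHhBbSS=16 GgHhBbSs=16 GgHhbbSS=8 GgHhbbSs=8 GghhBBSS=4 GghhBBSs=4 GghhBbSS=8 GghhBbSs=8 GghhbbSS=4 GghhbbSs=4 ggHHBBSS=2 ggHHBBSs=2 ggHHBbSS=4 ggHHBbSs=4 ggHHbbSS=2 ggHHbbSs=2 ggHhBBSS=4 ggHhBBSs=4 ggHhBbSS=8 ggHhBbSs=8 ggHhbbSS=4 ggHhbbSs=4 gghhBBSS=2 gghhBBSs=2 gghhBbSS=4 gghhBbSs=4 gghhbbSS=2 gghhbbSs=2
GgHhbbSS hits 8/256; gcd=8; 8÷8/256÷8 = 1/32

P(GgHhbbSS) = 1/32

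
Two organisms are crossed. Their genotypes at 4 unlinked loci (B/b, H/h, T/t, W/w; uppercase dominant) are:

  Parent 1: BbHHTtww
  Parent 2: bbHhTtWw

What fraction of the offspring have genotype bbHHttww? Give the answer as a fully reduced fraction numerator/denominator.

P(bbHHttww) = 1/32

BbHHTtww gametes: BHTw×4, BHtw×4, bHTw×4, bHtw×4
bbHhTtWw gametes: bHTW×2, bHTw×2, bHtW×2, bHtw×2, bhTW×2, bhTw×2, bhtW×2, bhtw×2
BbHHTtww×bbHhTtWw grid (16·16=256): BbHHTTWw=8 BbHHTTww=8 BbHHTtWw=16 BbHHTtww=16 BbHHttWw=8 BbHHttww=8 BbHhTTWw=8 BbHhTTww=8 BbHhTtWw=16 BbHhTtww=16 BbHhttWw=8 BbHhttww=8 bbHHTTWw=8 bbHHTTww=8 bbHHTtWw=16 bbHHTtww=16 bbHHttWw=8 bbHHttww=8 bbHhTTWw=8 bbHhTTww=8 bbHhTtWw=16 bbHhTtww=16 bbHhttWw=8 bbHhttww=8
bbHHttww hits 8/256; gcd=8; 8÷8/256÷8 = 1/32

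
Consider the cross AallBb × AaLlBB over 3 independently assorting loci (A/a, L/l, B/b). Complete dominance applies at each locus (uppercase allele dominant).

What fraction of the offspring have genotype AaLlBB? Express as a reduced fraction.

P(AaLlBB) = 1/8

AallBb gametes: AlB×2, Alb×2, alB×2, alb×2
AaLlBB gametes: ALB×2, AlB×2, aLB×2, alB×2
AallBb×AaLlBB grid (8·8=64): AALlBB=4 AALlBb=4 AAllBB=4 AAllBb=4 AaLlBB=8 AaLlBb=8 AallBB=8 AallBb=8 aaLlBB=4 aaLlBb=4 aallBB=4 aallBb=4
AaLlBB hits 8/64; gcd=8; 8÷8/64÷8 = 1/8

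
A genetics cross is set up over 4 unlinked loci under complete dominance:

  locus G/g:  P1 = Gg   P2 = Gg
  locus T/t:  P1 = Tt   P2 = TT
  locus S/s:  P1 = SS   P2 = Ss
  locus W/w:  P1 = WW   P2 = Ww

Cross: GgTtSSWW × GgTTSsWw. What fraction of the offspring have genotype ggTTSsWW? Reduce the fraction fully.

P(ggTTSsWW) = 1/32

GgTtSSWW gametes: GTSW×4, GtSW×4, gTSW×4, gtSW×4
GgTTSsWw gametes: GTSW×2, GTSw×2, GTsW×2, GTsw×2, gTSW×2, gTSw×2, gTsW×2, gTsw×2
GgTtSSWW×GgTTSsWw grid (16·16=256): GGTTSSWW=8 GGTTSSWw=8 GGTTSsWW=8 GGTTSsWw=8 GGTtSSWW=8 GGTtSSWw=8 GGTtSsWW=8 GGTtSsWw=8 GgTTSSWW=16 GgTTSSWw=16 GgTTSsWW=16 GgTTSsWw=16 GgTtSSWW=16 GgTtSSWw=16 GgTtSsWW=16 GgTtSsWw=16 ggTTSSWW=8 ggTTSSWw=8 ggTTSsWW=8 ggTTSsWw=8 ggTtSSWW=8 ggTtSSWw=8 ggTtSsWW=8 ggTtSsWw=8
ggTTSsWW hits 8/256; gcd=8; 8÷8/256÷8 = 1/32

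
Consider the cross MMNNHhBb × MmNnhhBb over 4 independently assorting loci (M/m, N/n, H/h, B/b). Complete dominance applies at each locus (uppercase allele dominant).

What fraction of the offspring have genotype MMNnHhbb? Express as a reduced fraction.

P(MMNnHhbb) = 1/32

MMNNHhBb gametes: MNHB×4, MNHb×4, MNhB×4, MNhb×4
MmNnhhBb gametes: MNhB×2, MNhb×2, MnhB×2, Mnhb×2, mNhB×2, mNhb×2, mnhB×2, mnhb×2
MMNNHhBb×MmNnhhBb grid (16·16=256): MMNNHhBB=8 MMNNHhBb=16 MMNNHhbb=8 MMNNhhBB=8 MMNNhhBb=16 MMNNhhbb=8 MMNnHhBB=8 MMNnHhBb=16 MMNnHhbb=8 MMNnhhBB=8 MMNnhhBb=16 MMNnhhbb=8 MmNNHhBB=8 MmNNHhBb=16 MmNNHhbb=8 MmNNhhBB=8 MmNNhhBb=16 MmNNhhbb=8 MmNnHhBB=8 MmNnHhBb=16 MmNnHhbb=8 MmNnhhBB=8 MmNnhhBb=16 MmNnhhbb=8
MMNnHhbb hits 8/256; gcd=8; 8÷8/256÷8 = 1/32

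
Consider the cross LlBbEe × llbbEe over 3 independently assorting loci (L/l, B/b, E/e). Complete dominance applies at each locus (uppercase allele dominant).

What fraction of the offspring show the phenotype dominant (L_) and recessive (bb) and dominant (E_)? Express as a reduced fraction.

LlBbEe gametes: LBE×1, LBe×1, LbE×1, Lbe×1, lBE×1, lBe×1, lbE×1, lbe×1
llbbEe gametes: lbE×4, lbe×4
LlBbEe×llbbEe grid (8·8=64): LlBbEE=4 LlBbEe=8 LlBbee=4 LlbbEE=4 LlbbEe=8 Llbbee=4 llBbEE=4 llBbEe=8 llBbee=4 llbbEE=4 llbbEe=8 llbbee=4
L_ bb E_ hits 12/64; gcd=4; 12÷4/64÷4 = 3/16

P(L_ bb E_) = 3/16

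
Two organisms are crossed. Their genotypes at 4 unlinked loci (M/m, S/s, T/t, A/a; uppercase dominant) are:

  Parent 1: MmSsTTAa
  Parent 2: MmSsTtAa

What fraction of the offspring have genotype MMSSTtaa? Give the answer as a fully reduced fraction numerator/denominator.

MmSsTTAa gametes: MSTA×2, MSTa×2, MsTA×2, MsTa×2, mSTA×2, mSTa×2, msTA×2, msTa×2
MmSsTtAa gametes: MSTA×1, MSTa×1, MStA×1, MSta×1, MsTA×1, MsTa×1, MstA×1, Msta×1, mSTA×1, mSTa×1, mStA×1, mSta×1, msTA×1, msTa×1, mstA×1, msta×1
MmSsTTAa×MmSsTtAa grid (16·16=256): MMSSTTAA=2 MMSSTTAa=4 MMSSTTaa=2 MMSSTtAA=2 MMSSTtAa=4 MMSSTtaa=2 MMSsTTAA=4 MMSsTTAa=8 MMSsTTaa=4 MMSsTtAA=4 MMSsTtAa=8 MMSsTtaa=4 MMssTTAA=2 MMssTTAa=4 MMssTTaa=2 MMssTtAA=2 MMssTtAa=4 MMssTtaa=2 MmSSTTAA=4 MmSSTTAa=8 MmSSTTaa=4 MmSSTtAA=4 MmSSTtAa=8 MmSSTtaa=4 MmSsTTAA=8 MmSsTTAa=16 MmSsTTaa=8 MmSsTtAA=8 MmSsTtAa=16 MmSsTtaa=8 MmssTTAA=4 MmssTTAa=8 MmssTTaa=4 MmssTtAA=4 MmssTtAa=8 MmssTtaa=4 mmSSTTAA=2 mmSSTTAa=4 mmSSTTaa=2 mmSSTtAA=2 mmSSTtAa=4 mmSSTtaa=2 mmSsTTAA=4 mmSsTTAa=8 mmSsTTaa=4 mmSsTtAA=4 mmSsTtAa=8 mmSsTtaa=4 mmssTTAA=2 mmssTTAa=4 mmssTTaa=2 mmssTtAA=2 mmssTtAa=4 mmssTtaa=2
MMSSTtaa hits 2/256; gcd=2; 2÷2/256÷2 = 1/128

P(MMSSTtaa) = 1/128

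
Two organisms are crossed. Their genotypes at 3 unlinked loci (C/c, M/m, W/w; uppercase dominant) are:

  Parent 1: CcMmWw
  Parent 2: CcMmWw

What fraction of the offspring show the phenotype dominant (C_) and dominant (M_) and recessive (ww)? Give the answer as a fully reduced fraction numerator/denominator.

CcMmWw gametes: CMW×1, CMw×1, CmW×1, Cmw×1, cMW×1, cMw×1, cmW×1, cmw×1
CcMmWw gametes: CMW×1, CMw×1, CmW×1, Cmw×1, cMW×1, cMw×1, cmW×1, cmw×1
CcMmWw×CcMmWw grid (8·8=64): CCMMWW=1 CCMMWw=2 CCMMww=1 CCMmWW=2 CCMmWw=4 CCMmww=2 CCmmWW=1 CCmmWw=2 CCmmww=1 CcMMWW=2 CcMMWw=4 CcMMww=2 CcMmWW=4 CcMmWw=8 CcMmww=4 CcmmWW=2 CcmmWw=4 Ccmmww=2 ccMMWW=1 ccMMWw=2 ccMMww=1 ccMmWW=2 ccMmWw=4 ccMmww=2 ccmmWW=1 ccmmWw=2 ccmmww=1
C_ M_ ww hits 9/64; gcd=1; 9÷1/64÷1 = 9/64

P(C_ M_ ww) = 9/64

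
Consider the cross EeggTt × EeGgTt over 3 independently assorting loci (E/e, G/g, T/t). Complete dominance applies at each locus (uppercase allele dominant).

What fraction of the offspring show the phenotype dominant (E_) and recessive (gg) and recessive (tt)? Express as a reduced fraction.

P(E_ gg tt) = 3/32

EeggTt gametes: EgT×2, Egt×2, egT×2, egt×2
EeGgTt gametes: EGT×1, EGt×1, EgT×1, Egt×1, eGT×1, eGt×1, egT×1, egt×1
EeggTt×EeGgTt grid (8·8=64): EEGgTT=2 EEGgTt=4 EEGgtt=2 EEggTT=2 EEggTt=4 EEggtt=2 EeGgTT=4 EeGgTt=8 EeGgtt=4 EeggTT=4 EeggTt=8 Eeggtt=4 eeGgTT=2 eeGgTt=4 eeGgtt=2 eeggTT=2 eeggTt=4 eeggtt=2
E_ gg tt hits 6/64; gcd=2; 6÷2/64÷2 = 3/32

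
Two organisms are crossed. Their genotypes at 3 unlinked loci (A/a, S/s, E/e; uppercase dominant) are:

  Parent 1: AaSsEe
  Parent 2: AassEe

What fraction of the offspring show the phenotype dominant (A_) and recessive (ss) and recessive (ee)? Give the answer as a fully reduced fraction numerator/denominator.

AaSsEe gametes: ASE×1, ASe×1, AsE×1, Ase×1, aSE×1, aSe×1, asE×1, ase×1
AassEe gametes: AsE×2, Ase×2, asE×2, ase×2
AaSsEe×AassEe grid (8·8=64): AASsEE=2 AASsEe=4 AASsee=2 AAssEE=2 AAssEe=4 AAssee=2 AaSsEE=4 AaSsEe=8 AaSsee=4 AassEE=4 AassEe=8 Aassee=4 aaSsEE=2 aaSsEe=4 aaSsee=2 aassEE=2 aassEe=4 aassee=2
A_ ss ee hits 6/64; gcd=2; 6÷2/64÷2 = 3/32

P(A_ ss ee) = 3/32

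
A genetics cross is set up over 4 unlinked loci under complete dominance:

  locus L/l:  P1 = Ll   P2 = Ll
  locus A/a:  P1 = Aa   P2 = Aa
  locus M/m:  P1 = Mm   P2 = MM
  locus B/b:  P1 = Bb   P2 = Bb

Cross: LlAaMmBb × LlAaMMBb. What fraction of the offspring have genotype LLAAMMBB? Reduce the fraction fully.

LlAaMmBb gametes: LAMB×1, LAMb×1, LAmB×1, LAmb×1, LaMB×1, LaMb×1, LamB×1, Lamb×1, lAMB×1, lAMb×1, lAmB×1, lAmb×1, laMB×1, laMb×1, lamB×1, lamb×1
LlAaMMBb gametes: LAMB×2, LAMb×2, LaMB×2, LaMb×2, lAMB×2, lAMb×2, laMB×2, laMb×2
LlAaMmBb×LlAaMMBb grid (16·16=256): LLAAMMBB=2 LLAAMMBb=4 LLAAMMbb=2 LLAAMmBB=2 LLAAMmBb=4 LLAAMmbb=2 LLAaMMBB=4 LLAaMMBb=8 LLAaMMbb=4 LLAaMmBB=4 LLAaMmBb=8 LLAaMmbb=4 LLaaMMBB=2 LLaaMMBb=4 LLaaMMbb=2 LLaaMmBB=2 LLaaMmBb=4 LLaaMmbb=2 LlAAMMBB=4 LlAAMMBb=8 LlAAMMbb=4 LlAAMmBB=4 LlAAMmBb=8 LlAAMmbb=4 LlAaMMBB=8 LlAaMMBb=16 LlAaMMbb=8 LlAaMmBB=8 LlAaMmBb=16 LlAaMmbb=8 LlaaMMBB=4 LlaaMMBb=8 LlaaMMbb=4 LlaaMmBB=4 LlaaMmBb=8 LlaaMmbb=4 llAAMMBB=2 llAAMMBb=4 llAAMMbb=2 llAAMmBB=2 llAAMmBb=4 llAAMmbb=2 llAaMMBB=4 llAaMMBb=8 llAaMMbb=4 llAaMmBB=4 llAaMmBb=8 llAaMmbb=4 llaaMMBB=2 llaaMMBb=4 llaaMMbb=2 llaaMmBB=2 llaaMmBb=4 llaaMmbb=2
LLAAMMBB hits 2/256; gcd=2; 2÷2/256÷2 = 1/128

P(LLAAMMBB) = 1/128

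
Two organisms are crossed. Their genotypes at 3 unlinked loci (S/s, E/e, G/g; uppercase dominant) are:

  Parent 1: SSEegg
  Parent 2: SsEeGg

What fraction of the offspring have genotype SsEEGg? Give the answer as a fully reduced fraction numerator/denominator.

SSEegg gametes: SEg×4, Seg×4
SsEeGg gametes: SEG×1, SEg×1, SeG×1, Seg×1, sEG×1, sEg×1, seG×1, seg×1
SSEegg×SsEeGg grid (8·8=64): SSEEGg=4 SSEEgg=4 SSEeGg=8 SSEegg=8 SSeeGg=4 SSeegg=4 SsEEGg=4 SsEEgg=4 SsEeGg=8 SsEegg=8 SseeGg=4 Sseegg=4
SsEEGg hits 4/64; gcd=4; 4÷4/64÷4 = 1/16

P(SsEEGg) = 1/16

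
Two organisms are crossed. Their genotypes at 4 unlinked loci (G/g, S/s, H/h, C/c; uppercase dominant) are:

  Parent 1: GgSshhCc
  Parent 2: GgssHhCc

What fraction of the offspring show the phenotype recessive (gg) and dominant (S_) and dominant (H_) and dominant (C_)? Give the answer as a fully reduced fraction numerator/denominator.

P(gg S_ H_ C_) = 3/64

GgSshhCc gametes: GShC×2, GShc×2, GshC×2, Gshc×2, gShC×2, gShc×2, gshC×2, gshc×2
GgssHhCc gametes: GsHC×2, GsHc×2, GshC×2, Gshc×2, gsHC×2, gsHc×2, gshC×2, gshc×2
GgSshhCc×GgssHhCc grid (16·16=256): GGSsHhCC=4 GGSsHhCc=8 GGSsHhcc=4 GGSshhCC=4 GGSshhCc=8 GGSshhcc=4 GGssHhCC=4 GGssHhCc=8 GGssHhcc=4 GGsshhCC=4 GGsshhCc=8 GGsshhcc=4 GgSsHhCC=8 GgSsHhCc=16 GgSsHhcc=8 GgSshhCC=8 GgSshhCc=16 GgSshhcc=8 GgssHhCC=8 GgssHhCc=16 GgssHhcc=8 GgsshhCC=8 GgsshhCc=16 Ggsshhcc=8 ggSsHhCC=4 ggSsHhCc=8 ggSsHhcc=4 ggSshhCC=4 ggSshhCc=8 ggSshhcc=4 ggssHhCC=4 ggssHhCc=8 ggssHhcc=4 ggsshhCC=4 ggsshhCc=8 ggsshhcc=4
gg S_ H_ C_ hits 12/256; gcd=4; 12÷4/256÷4 = 3/64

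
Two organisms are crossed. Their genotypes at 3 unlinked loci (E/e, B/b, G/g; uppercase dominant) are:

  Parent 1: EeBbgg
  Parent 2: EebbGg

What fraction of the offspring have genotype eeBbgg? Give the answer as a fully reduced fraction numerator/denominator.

EeBbgg gametes: EBg×2, Ebg×2, eBg×2, ebg×2
EebbGg gametes: EbG×2, Ebg×2, ebG×2, ebg×2
EeBbgg×EebbGg grid (8·8=64): EEBbGg=4 EEBbgg=4 EEbbGg=4 EEbbgg=4 EeBbGg=8 EeBbgg=8 EebbGg=8 Eebbgg=8 eeBbGg=4 eeBbgg=4 eebbGg=4 eebbgg=4
eeBbgg hits 4/64; gcd=4; 4÷4/64÷4 = 1/16

P(eeBbgg) = 1/16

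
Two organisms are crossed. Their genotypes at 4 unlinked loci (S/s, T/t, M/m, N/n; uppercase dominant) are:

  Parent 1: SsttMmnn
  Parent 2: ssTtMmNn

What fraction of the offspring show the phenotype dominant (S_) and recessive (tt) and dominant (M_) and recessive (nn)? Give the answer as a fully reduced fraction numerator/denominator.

SsttMmnn gametes: StMn×4, Stmn×4, stMn×4, stmn×4
ssTtMmNn gametes: sTMN×2, sTMn×2, sTmN×2, sTmn×2, stMN×2, stMn×2, stmN×2, stmn×2
SsttMmnn×ssTtMmNn grid (16·16=256): SsTtMMNn=8 SsTtMMnn=8 SsTtMmNn=16 SsTtMmnn=16 SsTtmmNn=8 SsTtmmnn=8 SsttMMNn=8 SsttMMnn=8 SsttMmNn=16 SsttMmnn=16 SsttmmNn=8 Ssttmmnn=8 ssTtMMNn=8 ssTtMMnn=8 ssTtMmNn=16 ssTtMmnn=16 ssTtmmNn=8 ssTtmmnn=8 ssttMMNn=8 ssttMMnn=8 ssttMmNn=16 ssttMmnn=16 ssttmmNn=8 ssttmmnn=8
S_ tt M_ nn hits 24/256; gcd=8; 24÷8/256÷8 = 3/32

P(S_ tt M_ nn) = 3/32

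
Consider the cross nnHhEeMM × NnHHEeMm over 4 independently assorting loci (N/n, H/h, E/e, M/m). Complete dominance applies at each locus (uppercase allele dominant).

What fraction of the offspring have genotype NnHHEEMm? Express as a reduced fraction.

P(NnHHEEMm) = 1/32

nnHhEeMM gametes: nHEM×4, nHeM×4, nhEM×4, nheM×4
NnHHEeMm gametes: NHEM×2, NHEm×2, NHeM×2, NHem×2, nHEM×2, nHEm×2, nHeM×2, nHem×2
nnHhEeMM×NnHHEeMm grid (16·16=256): NnHHEEMM=8 NnHHEEMm=8 NnHHEeMM=16 NnHHEeMm=16 NnHHeeMM=8 NnHHeeMm=8 NnHhEEMM=8 NnHhEEMm=8 NnHhEeMM=16 NnHhEeMm=16 NnHheeMM=8 NnHheeMm=8 nnHHEEMM=8 nnHHEEMm=8 nnHHEeMM=16 nnHHEeMm=16 nnHHeeMM=8 nnHHeeMm=8 nnHhEEMM=8 nnHhEEMm=8 nnHhEeMM=16 nnHhEeMm=16 nnHheeMM=8 nnHheeMm=8
NnHHEEMm hits 8/256; gcd=8; 8÷8/256÷8 = 1/32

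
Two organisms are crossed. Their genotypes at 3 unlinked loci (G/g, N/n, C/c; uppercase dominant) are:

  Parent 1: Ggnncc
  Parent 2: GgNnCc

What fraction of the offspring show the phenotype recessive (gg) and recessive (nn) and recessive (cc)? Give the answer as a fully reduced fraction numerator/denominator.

Ggnncc gametes: Gnc×4, gnc×4
GgNnCc gametes: GNC×1, GNc×1, GnC×1, Gnc×1, gNC×1, gNc×1, gnC×1, gnc×1
Ggnncc×GgNnCc grid (8·8=64): GGNnCc=4 GGNncc=4 GGnnCc=4 GGnncc=4 GgNnCc=8 GgNncc=8 GgnnCc=8 Ggnncc=8 ggNnCc=4 ggNncc=4 ggnnCc=4 ggnncc=4
gg nn cc hits 4/64; gcd=4; 4÷4/64÷4 = 1/16

P(gg nn cc) = 1/16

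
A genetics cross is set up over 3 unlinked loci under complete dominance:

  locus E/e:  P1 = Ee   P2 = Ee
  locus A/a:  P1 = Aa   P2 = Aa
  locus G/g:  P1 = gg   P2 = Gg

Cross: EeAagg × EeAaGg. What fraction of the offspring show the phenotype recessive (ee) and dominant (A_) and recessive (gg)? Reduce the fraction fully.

EeAagg gametes: EAg×2, Eag×2, eAg×2, eag×2
EeAaGg gametes: EAG×1, EAg×1, EaG×1, Eag×1, eAG×1, eAg×1, eaG×1, eag×1
EeAagg×EeAaGg grid (8·8=64): EEAAGg=2 EEAAgg=2 EEAaGg=4 EEAagg=4 EEaaGg=2 EEaagg=2 EeAAGg=4 EeAAgg=4 EeAaGg=8 EeAagg=8 EeaaGg=4 Eeaagg=4 eeAAGg=2 eeAAgg=2 eeAaGg=4 eeAagg=4 eeaaGg=2 eeaagg=2
ee A_ gg hits 6/64; gcd=2; 6÷2/64÷2 = 3/32

P(ee A_ gg) = 3/32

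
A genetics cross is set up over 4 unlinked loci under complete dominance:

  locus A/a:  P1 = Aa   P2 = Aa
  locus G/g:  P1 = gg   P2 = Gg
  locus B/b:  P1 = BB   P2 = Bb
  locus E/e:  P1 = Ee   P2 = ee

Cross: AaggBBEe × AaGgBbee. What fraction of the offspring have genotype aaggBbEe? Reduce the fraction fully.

P(aaggBbEe) = 1/32

AaggBBEe gametes: AgBE×4, AgBe×4, agBE×4, agBe×4
AaGgBbee gametes: AGBe×2, AGbe×2, AgBe×2, Agbe×2, aGBe×2, aGbe×2, agBe×2, agbe×2
AaggBBEe×AaGgBbee grid (16·16=256): AAGgBBEe=8 AAGgBBee=8 AAGgBbEe=8 AAGgBbee=8 AAggBBEe=8 AAggBBee=8 AAggBbEe=8 AAggBbee=8 AaGgBBEe=16 AaGgBBee=16 AaGgBbEe=16 AaGgBbee=16 AaggBBEe=16 AaggBBee=16 AaggBbEe=16 AaggBbee=16 aaGgBBEe=8 aaGgBBee=8 aaGgBbEe=8 aaGgBbee=8 aaggBBEe=8 aaggBBee=8 aaggBbEe=8 aaggBbee=8
aaggBbEe hits 8/256; gcd=8; 8÷8/256÷8 = 1/32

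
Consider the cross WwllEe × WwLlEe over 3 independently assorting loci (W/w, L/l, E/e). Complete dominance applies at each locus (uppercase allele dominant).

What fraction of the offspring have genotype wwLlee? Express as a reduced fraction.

WwllEe gametes: WlE×2, Wle×2, wlE×2, wle×2
WwLlEe gametes: WLE×1, WLe×1, WlE×1, Wle×1, wLE×1, wLe×1, wlE×1, wle×1
WwllEe×WwLlEe grid (8·8=64): WWLlEE=2 WWLlEe=4 WWLlee=2 WWllEE=2 WWllEe=4 WWllee=2 WwLlEE=4 WwLlEe=8 WwLlee=4 WwllEE=4 WwllEe=8 Wwllee=4 wwLlEE=2 wwLlEe=4 wwLlee=2 wwllEE=2 wwllEe=4 wwllee=2
wwLlee hits 2/64; gcd=2; 2÷2/64÷2 = 1/32

P(wwLlee) = 1/32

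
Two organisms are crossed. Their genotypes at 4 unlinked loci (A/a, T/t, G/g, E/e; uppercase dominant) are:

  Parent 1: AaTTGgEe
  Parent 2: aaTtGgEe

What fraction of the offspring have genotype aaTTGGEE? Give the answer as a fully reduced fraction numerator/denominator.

P(aaTTGGEE) = 1/64

AaTTGgEe gametes: ATGE×2, ATGe×2, ATgE×2, ATge×2, aTGE×2, aTGe×2, aTgE×2, aTge×2
aaTtGgEe gametes: aTGE×2, aTGe×2, aTgE×2, aTge×2, atGE×2, atGe×2, atgE×2, atge×2
AaTTGgEe×aaTtGgEe grid (16·16=256): AaTTGGEE=4 AaTTGGEe=8 AaTTGGee=4 AaTTGgEE=8 AaTTGgEe=16 AaTTGgee=8 AaTTggEE=4 AaTTggEe=8 AaTTggee=4 AaTtGGEE=4 AaTtGGEe=8 AaTtGGee=4 AaTtGgEE=8 AaTtGgEe=16 AaTtGgee=8 AaTtggEE=4 AaTtggEe=8 AaTtggee=4 aaTTGGEE=4 aaTTGGEe=8 aaTTGGee=4 aaTTGgEE=8 aaTTGgEe=16 aaTTGgee=8 aaTTggEE=4 aaTTggEe=8 aaTTggee=4 aaTtGGEE=4 aaTtGGEe=8 aaTtGGee=4 aaTtGgEE=8 aaTtGgEe=16 aaTtGgee=8 aaTtggEE=4 aaTtggEe=8 aaTtggee=4
aaTTGGEE hits 4/256; gcd=4; 4÷4/256÷4 = 1/64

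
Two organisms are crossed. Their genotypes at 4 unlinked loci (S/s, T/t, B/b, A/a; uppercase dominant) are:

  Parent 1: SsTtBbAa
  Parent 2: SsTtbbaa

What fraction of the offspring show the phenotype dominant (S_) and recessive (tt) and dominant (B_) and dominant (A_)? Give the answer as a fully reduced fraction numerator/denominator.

P(S_ tt B_ A_) = 3/64

SsTtBbAa gametes: STBA×1, STBa×1, STbA×1, STba×1, StBA×1, StBa×1, StbA×1, Stba×1, sTBA×1, sTBa×1, sTbA×1, sTba×1, stBA×1, stBa×1, stbA×1, stba×1
SsTtbbaa gametes: STba×4, Stba×4, sTba×4, stba×4
SsTtBbAa×SsTtbbaa grid (16·16=256): SSTTBbAa=4 SSTTBbaa=4 SSTTbbAa=4 SSTTbbaa=4 SSTtBbAa=8 SSTtBbaa=8 SSTtbbAa=8 SSTtbbaa=8 SSttBbAa=4 SSttBbaa=4 SSttbbAa=4 SSttbbaa=4 SsTTBbAa=8 SsTTBbaa=8 SsTTbbAa=8 SsTTbbaa=8 SsTtBbAa=16 SsTtBbaa=16 SsTtbbAa=16 SsTtbbaa=16 SsttBbAa=8 SsttBbaa=8 SsttbbAa=8 Ssttbbaa=8 ssTTBbAa=4 ssTTBbaa=4 ssTTbbAa=4 ssTTbbaa=4 ssTtBbAa=8 ssTtBbaa=8 ssTtbbAa=8 ssTtbbaa=8 ssttBbAa=4 ssttBbaa=4 ssttbbAa=4 ssttbbaa=4
S_ tt B_ A_ hits 12/256; gcd=4; 12÷4/256÷4 = 3/64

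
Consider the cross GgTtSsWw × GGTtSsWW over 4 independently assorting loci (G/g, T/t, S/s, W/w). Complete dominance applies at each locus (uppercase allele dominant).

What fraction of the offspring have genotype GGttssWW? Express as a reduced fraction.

GgTtSsWw gametes: GTSW×1, GTSw×1, GTsW×1, GTsw×1, GtSW×1, GtSw×1, GtsW×1, Gtsw×1, gTSW×1, gTSw×1, gTsW×1, gTsw×1, gtSW×1, gtSw×1, gtsW×1, gtsw×1
GGTtSsWW gametes: GTSW×4, GTsW×4, GtSW×4, GtsW×4
GgTtSsWw×GGTtSsWW grid (16·16=256): GGTTSSWW=4 GGTTSSWw=4 GGTTSsWW=8 GGTTSsWw=8 GGTTssWW=4 GGTTssWw=4 GGTtSSWW=8 GGTtSSWw=8 GGTtSsWW=16 GGTtSsWw=16 GGTtssWW=8 GGTtssWw=8 GGttSSWW=4 GGttSSWw=4 GGttSsWW=8 GGttSsWw=8 GGttssWW=4 GGttssWw=4 GgTTSSWW=4 GgTTSSWw=4 GgTTSsWW=8 GgTTSsWw=8 GgTTssWW=4 GgTTssWw=4 GgTtSSWW=8 GgTtSSWw=8 GgTtSsWW=16 GgTtSsWw=16 GgTtssWW=8 GgTtssWw=8 GgttSSWW=4 GgttSSWw=4 GgttSsWW=8 GgttSsWw=8 GgttssWW=4 GgttssWw=4
GGttssWW hits 4/256; gcd=4; 4÷4/256÷4 = 1/64

P(GGttssWW) = 1/64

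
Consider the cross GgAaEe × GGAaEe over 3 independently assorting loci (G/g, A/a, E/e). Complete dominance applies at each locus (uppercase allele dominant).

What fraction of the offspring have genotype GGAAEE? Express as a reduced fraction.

GgAaEe gametes: GAE×1, GAe×1, GaE×1, Gae×1, gAE×1, gAe×1, gaE×1, gae×1
GGAaEe gametes: GAE×2, GAe×2, GaE×2, Gae×2
GgAaEe×GGAaEe grid (8·8=64): GGAAEE=2 GGAAEe=4 GGAAee=2 GGAaEE=4 GGAaEe=8 GGAaee=4 GGaaEE=2 GGaaEe=4 GGaaee=2 GgAAEE=2 GgAAEe=4 GgAAee=2 GgAaEE=4 GgAaEe=8 GgAaee=4 GgaaEE=2 GgaaEe=4 Ggaaee=2
GGAAEE hits 2/64; gcd=2; 2÷2/64÷2 = 1/32

P(GGAAEE) = 1/32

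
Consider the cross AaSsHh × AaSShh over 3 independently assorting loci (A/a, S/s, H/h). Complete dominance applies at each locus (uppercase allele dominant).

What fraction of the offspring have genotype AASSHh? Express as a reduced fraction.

AaSsHh gametes: ASH×1, ASh×1, AsH×1, Ash×1, aSH×1, aSh×1, asH×1, ash×1
AaSShh gametes: ASh×4, aSh×4
AaSsHh×AaSShh grid (8·8=64): AASSHh=4 AASShh=4 AASsHh=4 AASshh=4 AaSSHh=8 AaSShh=8 AaSsHh=8 AaSshh=8 aaSSHh=4 aaSShh=4 aaSsHh=4 aaSshh=4
AASSHh hits 4/64; gcd=4; 4÷4/64÷4 = 1/16

P(AASSHh) = 1/16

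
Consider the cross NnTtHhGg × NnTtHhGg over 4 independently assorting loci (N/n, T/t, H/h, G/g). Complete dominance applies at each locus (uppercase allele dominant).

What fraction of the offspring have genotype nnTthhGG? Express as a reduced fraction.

P(nnTthhGG) = 1/128

NnTtHhGg gametes: NTHG×1, NTHg×1, NThG×1, NThg×1, NtHG×1, NtHg×1, NthG×1, Nthg×1, nTHG×1, nTHg×1, nThG×1, nThg×1, ntHG×1, ntHg×1, nthG×1, nthg×1
NnTtHhGg gametes: NTHG×1, NTHg×1, NThG×1, NThg×1, NtHG×1, NtHg×1, NthG×1, Nthg×1, nTHG×1, nTHg×1, nThG×1, nThg×1, ntHG×1, ntHg×1, nthG×1, nthg×1
NnTtHhGg×NnTtHhGg grid (16·16=256): NNTTHHGG=1 NNTTHHGg=2 NNTTHHgg=1 NNTTHhGG=2 NNTTHhGg=4 NNTTHhgg=2 NNTThhGG=1 NNTThhGg=2 NNTThhgg=1 NNTtHHGG=2 NNTtHHGg=4 NNTtHHgg=2 NNTtHhGG=4 NNTtHhGg=8 NNTtHhgg=4 NNTthhGG=2 NNTthhGg=4 NNTthhgg=2 NNttHHGG=1 NNttHHGg=2 NNttHHgg=1 NNttHhGG=2 NNttHhGg=4 NNttHhgg=2 NNtthhGG=1 NNtthhGg=2 NNtthhgg=1 NnTTHHGG=2 NnTTHHGg=4 NnTTHHgg=2 NnTTHhGG=4 NnTTHhGg=8 NnTTHhgg=4 NnTThhGG=2 NnTThhGg=4 NnTThhgg=2 NnTtHHGG=4 NnTtHHGg=8 NnTtHHgg=4 NnTtHhGG=8 NnTtHhGg=16 NnTtHhgg=8 NnTthhGG=4 NnTthhGg=8 NnTthhgg=4 NnttHHGG=2 NnttHHGg=4 NnttHHgg=2 NnttHhGG=4 NnttHhGg=8 NnttHhgg=4 NntthhGG=2 NntthhGg=4 Nntthhgg=2 nnTTHHGG=1 nnTTHHGg=2 nnTTHHgg=1 nnTTHhGG=2 nnTTHhGg=4 nnTTHhgg=2 nnTThhGG=1 nnTThhGg=2 nnTThhgg=1 nnTtHHGG=2 nnTtHHGg=4 nnTtHHgg=2 nnTtHhGG=4 nnTtHhGg=8 nnTtHhgg=4 nnTthhGG=2 nnTthhGg=4 nnTthhgg=2 nnttHHGG=1 nnttHHGg=2 nnttHHgg=1 nnttHhGG=2 nnttHhGg=4 nnttHhgg=2 nntthhGG=1 nntthhGg=2 nntthhgg=1
nnTthhGG hits 2/256; gcd=2; 2÷2/256÷2 = 1/128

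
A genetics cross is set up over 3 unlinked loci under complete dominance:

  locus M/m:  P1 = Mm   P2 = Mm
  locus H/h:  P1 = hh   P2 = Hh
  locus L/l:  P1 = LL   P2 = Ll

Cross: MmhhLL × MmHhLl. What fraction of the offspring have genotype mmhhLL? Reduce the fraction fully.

MmhhLL gametes: MhL×4, mhL×4
MmHhLl gametes: MHL×1, MHl×1, MhL×1, Mhl×1, mHL×1, mHl×1, mhL×1, mhl×1
MmhhLL×MmHhLl grid (8·8=64): MMHhLL=4 MMHhLl=4 MMhhLL=4 MMhhLl=4 MmHhLL=8 MmHhLl=8 MmhhLL=8 MmhhLl=8 mmHhLL=4 mmHhLl=4 mmhhLL=4 mmhhLl=4
mmhhLL hits 4/64; gcd=4; 4÷4/64÷4 = 1/16

P(mmhhLL) = 1/16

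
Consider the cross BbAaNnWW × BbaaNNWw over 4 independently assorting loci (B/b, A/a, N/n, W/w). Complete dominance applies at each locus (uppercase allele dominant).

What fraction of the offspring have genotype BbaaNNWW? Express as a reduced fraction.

BbAaNnWW gametes: BANW×2, BAnW×2, BaNW×2, BanW×2, bANW×2, bAnW×2, baNW×2, banW×2
BbaaNNWw gametes: BaNW×4, BaNw×4, baNW×4, baNw×4
BbAaNnWW×BbaaNNWw grid (16·16=256): BBAaNNWW=8 BBAaNNWw=8 BBAaNnWW=8 BBAaNnWw=8 BBaaNNWW=8 BBaaNNWw=8 BBaaNnWW=8 BBaaNnWw=8 BbAaNNWW=16 BbAaNNWw=16 BbAaNnWW=16 BbAaNnWw=16 BbaaNNWW=16 BbaaNNWw=16 BbaaNnWW=16 BbaaNnWw=16 bbAaNNWW=8 bbAaNNWw=8 bbAaNnWW=8 bbAaNnWw=8 bbaaNNWW=8 bbaaNNWw=8 bbaaNnWW=8 bbaaNnWw=8
BbaaNNWW hits 16/256; gcd=16; 16÷16/256÷16 = 1/16

P(BbaaNNWW) = 1/16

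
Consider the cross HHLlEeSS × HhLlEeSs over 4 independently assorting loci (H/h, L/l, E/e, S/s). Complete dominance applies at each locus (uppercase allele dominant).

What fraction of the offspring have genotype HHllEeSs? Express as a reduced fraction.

HHLlEeSS gametes: HLES×4, HLeS×4, HlES×4, HleS×4
HhLlEeSs gametes: HLES×1, HLEs×1, HLeS×1, HLes×1, HlES×1, HlEs×1, HleS×1, Hles×1, hLES×1, hLEs×1, hLeS×1, hLes×1, hlES×1, hlEs×1, hleS×1, hles×1
HHLlEeSS×HhLlEeSs grid (16·16=256): HHLLEESS=4 HHLLEESs=4 HHLLEeSS=8 HHLLEeSs=8 HHLLeeSS=4 HHLLeeSs=4 HHLlEESS=8 HHLlEESs=8 HHLlEeSS=16 HHLlEeSs=16 HHLleeSS=8 HHLleeSs=8 HHllEESS=4 HHllEESs=4 HHllEeSS=8 HHllEeSs=8 HHlleeSS=4 HHlleeSs=4 HhLLEESS=4 HhLLEESs=4 HhLLEeSS=8 HhLLEeSs=8 HhLLeeSS=4 HhLLeeSs=4 HhLlEESS=8 HhLlEESs=8 HhLlEeSS=16 HhLlEeSs=16 HhLleeSS=8 HhLleeSs=8 HhllEESS=4 HhllEESs=4 HhllEeSS=8 HhllEeSs=8 HhlleeSS=4 HhlleeSs=4
HHllEeSs hits 8/256; gcd=8; 8÷8/256÷8 = 1/32

P(HHllEeSs) = 1/32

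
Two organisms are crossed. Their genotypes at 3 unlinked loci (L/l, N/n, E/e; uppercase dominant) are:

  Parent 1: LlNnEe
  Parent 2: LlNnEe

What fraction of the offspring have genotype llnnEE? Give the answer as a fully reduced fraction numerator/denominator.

P(llnnEE) = 1/64

LlNnEe gametes: LNE×1, LNe×1, LnE×1, Lne×1, lNE×1, lNe×1, lnE×1, lne×1
LlNnEe gametes: LNE×1, LNe×1, LnE×1, Lne×1, lNE×1, lNe×1, lnE×1, lne×1
LlNnEe×LlNnEe grid (8·8=64): LLNNEE=1 LLNNEe=2 LLNNee=1 LLNnEE=2 LLNnEe=4 LLNnee=2 LLnnEE=1 LLnnEe=2 LLnnee=1 LlNNEE=2 LlNNEe=4 LlNNee=2 LlNnEE=4 LlNnEe=8 LlNnee=4 LlnnEE=2 LlnnEe=4 Llnnee=2 llNNEE=1 llNNEe=2 llNNee=1 llNnEE=2 llNnEe=4 llNnee=2 llnnEE=1 llnnEe=2 llnnee=1
llnnEE hits 1/64; gcd=1; 1÷1/64÷1 = 1/64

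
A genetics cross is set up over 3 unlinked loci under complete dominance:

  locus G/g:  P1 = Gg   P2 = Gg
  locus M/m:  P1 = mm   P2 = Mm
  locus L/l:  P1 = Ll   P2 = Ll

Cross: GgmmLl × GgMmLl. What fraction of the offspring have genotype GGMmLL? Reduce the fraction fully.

GgmmLl gametes: GmL×2, Gml×2, gmL×2, gml×2
GgMmLl gametes: GML×1, GMl×1, GmL×1, Gml×1, gML×1, gMl×1, gmL×1, gml×1
GgmmLl×GgMmLl grid (8·8=64): GGMmLL=2 GGMmLl=4 GGMmll=2 GGmmLL=2 GGmmLl=4 GGmmll=2 GgMmLL=4 GgMmLl=8 GgMmll=4 GgmmLL=4 GgmmLl=8 Ggmmll=4 ggMmLL=2 ggMmLl=4 ggMmll=2 ggmmLL=2 ggmmLl=4 ggmmll=2
GGMmLL hits 2/64; gcd=2; 2÷2/64÷2 = 1/32

P(GGMmLL) = 1/32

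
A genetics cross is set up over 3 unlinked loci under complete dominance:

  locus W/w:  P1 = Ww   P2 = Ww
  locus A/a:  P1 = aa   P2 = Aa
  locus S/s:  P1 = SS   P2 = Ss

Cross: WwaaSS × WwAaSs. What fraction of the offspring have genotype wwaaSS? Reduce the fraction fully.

P(wwaaSS) = 1/16

WwaaSS gametes: WaS×4, waS×4
WwAaSs gametes: WAS×1, WAs×1, WaS×1, Was×1, wAS×1, wAs×1, waS×1, was×1
WwaaSS×WwAaSs grid (8·8=64): WWAaSS=4 WWAaSs=4 WWaaSS=4 WWaaSs=4 WwAaSS=8 WwAaSs=8 WwaaSS=8 WwaaSs=8 wwAaSS=4 wwAaSs=4 wwaaSS=4 wwaaSs=4
wwaaSS hits 4/64; gcd=4; 4÷4/64÷4 = 1/16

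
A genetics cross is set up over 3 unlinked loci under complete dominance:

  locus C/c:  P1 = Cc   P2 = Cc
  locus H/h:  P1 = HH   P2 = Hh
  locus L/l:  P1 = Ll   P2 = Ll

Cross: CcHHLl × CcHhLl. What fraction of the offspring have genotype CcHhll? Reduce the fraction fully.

CcHHLl gametes: CHL×2, CHl×2, cHL×2, cHl×2
CcHhLl gametes: CHL×1, CHl×1, ChL×1, Chl×1, cHL×1, cHl×1, chL×1, chl×1
CcHHLl×CcHhLl grid (8·8=64): CCHHLL=2 CCHHLl=4 CCHHll=2 CCHhLL=2 CCHhLl=4 CCHhll=2 CcHHLL=4 CcHHLl=8 CcHHll=4 CcHhLL=4 CcHhLl=8 CcHhll=4 ccHHLL=2 ccHHLl=4 ccHHll=2 ccHhLL=2 ccHhLl=4 ccHhll=2
CcHhll hits 4/64; gcd=4; 4÷4/64÷4 = 1/16

P(CcHhll) = 1/16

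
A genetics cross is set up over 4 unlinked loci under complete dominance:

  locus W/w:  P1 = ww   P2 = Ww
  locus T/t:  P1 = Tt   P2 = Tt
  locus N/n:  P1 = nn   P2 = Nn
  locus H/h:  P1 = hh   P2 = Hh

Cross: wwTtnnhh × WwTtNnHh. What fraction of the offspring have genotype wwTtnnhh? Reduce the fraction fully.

wwTtnnhh gametes: wTnh×8, wtnh×8
WwTtNnHh gametes: WTNH×1, WTNh×1, WTnH×1, WTnh×1, WtNH×1, WtNh×1, WtnH×1, Wtnh×1, wTNH×1, wTNh×1, wTnH×1, wTnh×1, wtNH×1, wtNh×1, wtnH×1, wtnh×1
wwTtnnhh×WwTtNnHh grid (16·16=256): WwTTNnHh=8 WwTTNnhh=8 WwTTnnHh=8 WwTTnnhh=8 WwTtNnHh=16 WwTtNnhh=16 WwTtnnHh=16 WwTtnnhh=16 WwttNnHh=8 WwttNnhh=8 WwttnnHh=8 Wwttnnhh=8 wwTTNnHh=8 wwTTNnhh=8 wwTTnnHh=8 wwTTnnhh=8 wwTtNnHh=16 wwTtNnhh=16 wwTtnnHh=16 wwTtnnhh=16 wwttNnHh=8 wwttNnhh=8 wwttnnHh=8 wwttnnhh=8
wwTtnnhh hits 16/256; gcd=16; 16÷16/256÷16 = 1/16

P(wwTtnnhh) = 1/16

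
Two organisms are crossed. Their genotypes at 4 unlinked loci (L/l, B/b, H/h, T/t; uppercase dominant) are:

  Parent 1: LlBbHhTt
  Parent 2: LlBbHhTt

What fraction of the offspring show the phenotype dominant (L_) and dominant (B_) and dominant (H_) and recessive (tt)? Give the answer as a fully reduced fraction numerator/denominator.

P(L_ B_ H_ tt) = 27/256

LlBbHhTt gametes: LBHT×1, LBHt×1, LBhT×1, LBht×1, LbHT×1, LbHt×1, LbhT×1, Lbht×1, lBHT×1, lBHt×1, lBhT×1, lBht×1, lbHT×1, lbHt×1, lbhT×1, lbht×1
LlBbHhTt gametes: LBHT×1, LBHt×1, LBhT×1, LBht×1, LbHT×1, LbHt×1, LbhT×1, Lbht×1, lBHT×1, lBHt×1, lBhT×1, lBht×1, lbHT×1, lbHt×1, lbhT×1, lbht×1
LlBbHhTt×LlBbHhTt grid (16·16=256): LLBBHHTT=1 LLBBHHTt=2 LLBBHHtt=1 LLBBHhTT=2 LLBBHhTt=4 LLBBHhtt=2 LLBBhhTT=1 LLBBhhTt=2 LLBBhhtt=1 LLBbHHTT=2 LLBbHHTt=4 LLBbHHtt=2 LLBbHhTT=4 LLBbHhTt=8 LLBbHhtt=4 LLBbhhTT=2 LLBbhhTt=4 LLBbhhtt=2 LLbbHHTT=1 LLbbHHTt=2 LLbbHHtt=1 LLbbHhTT=2 LLbbHhTt=4 LLbbHhtt=2 LLbbhhTT=1 LLbbhhTt=2 LLbbhhtt=1 LlBBHHTT=2 LlBBHHTt=4 LlBBHHtt=2 LlBBHhTT=4 LlBBHhTt=8 LlBBHhtt=4 LlBBhhTT=2 LlBBhhTt=4 LlBBhhtt=2 LlBbHHTT=4 LlBbHHTt=8 LlBbHHtt=4 LlBbHhTT=8 LlBbHhTt=16 LlBbHhtt=8 LlBbhhTT=4 LlBbhhTt=8 LlBbhhtt=4 LlbbHHTT=2 LlbbHHTt=4 LlbbHHtt=2 LlbbHhTT=4 LlbbHhTt=8 LlbbHhtt=4 LlbbhhTT=2 LlbbhhTt=4 Llbbhhtt=2 llBBHHTT=1 llBBHHTt=2 llBBHHtt=1 llBBHhTT=2 llBBHhTt=4 llBBHhtt=2 llBBhhTT=1 llBBhhTt=2 llBBhhtt=1 llBbHHTT=2 llBbHHTt=4 llBbHHtt=2 llBbHhTT=4 llBbHhTt=8 llBbHhtt=4 llBbhhTT=2 llBbhhTt=4 llBbhhtt=2 llbbHHTT=1 llbbHHTt=2 llbbHHtt=1 llbbHhTT=2 llbbHhTt=4 llbbHhtt=2 llbbhhTT=1 llbbhhTt=2 llbbhhtt=1
L_ B_ H_ tt hits 27/256; gcd=1; 27÷1/256÷1 = 27/256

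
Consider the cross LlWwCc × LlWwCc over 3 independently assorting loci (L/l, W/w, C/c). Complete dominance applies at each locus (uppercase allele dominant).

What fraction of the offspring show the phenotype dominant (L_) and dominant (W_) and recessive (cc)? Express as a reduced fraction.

P(L_ W_ cc) = 9/64

LlWwCc gametes: LWC×1, LWc×1, LwC×1, Lwc×1, lWC×1, lWc×1, lwC×1, lwc×1
LlWwCc gametes: LWC×1, LWc×1, LwC×1, Lwc×1, lWC×1, lWc×1, lwC×1, lwc×1
LlWwCc×LlWwCc grid (8·8=64): LLWWCC=1 LLWWCc=2 LLWWcc=1 LLWwCC=2 LLWwCc=4 LLWwcc=2 LLwwCC=1 LLwwCc=2 LLwwcc=1 LlWWCC=2 LlWWCc=4 LlWWcc=2 LlWwCC=4 LlWwCc=8 LlWwcc=4 LlwwCC=2 LlwwCc=4 Llwwcc=2 llWWCC=1 llWWCc=2 llWWcc=1 llWwCC=2 llWwCc=4 llWwcc=2 llwwCC=1 llwwCc=2 llwwcc=1
L_ W_ cc hits 9/64; gcd=1; 9÷1/64÷1 = 9/64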